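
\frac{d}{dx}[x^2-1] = 2*x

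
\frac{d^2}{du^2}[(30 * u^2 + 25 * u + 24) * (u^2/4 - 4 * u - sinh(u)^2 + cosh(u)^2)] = 90*u^2 - 1365*u/2 - 128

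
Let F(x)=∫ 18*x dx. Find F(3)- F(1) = 72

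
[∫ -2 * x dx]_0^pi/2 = -pi^2/4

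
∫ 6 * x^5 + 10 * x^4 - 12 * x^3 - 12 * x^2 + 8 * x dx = x^6 + 2*x^5 - 3*x^4 - 4*x^3 + 4*x^2 + C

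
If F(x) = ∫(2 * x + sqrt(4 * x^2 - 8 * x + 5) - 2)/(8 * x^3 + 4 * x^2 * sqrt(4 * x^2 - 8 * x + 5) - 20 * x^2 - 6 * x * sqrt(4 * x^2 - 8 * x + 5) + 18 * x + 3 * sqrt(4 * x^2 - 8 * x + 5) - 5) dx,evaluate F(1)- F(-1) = -(-4 + sqrt(17))/(-3 + sqrt(17)) + 1/2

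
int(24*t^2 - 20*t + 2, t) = 8*t^3 - 10*t^2 + 2*t + C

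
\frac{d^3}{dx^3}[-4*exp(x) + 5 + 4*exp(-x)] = (-4*exp(2*x) - 4)*exp(-x)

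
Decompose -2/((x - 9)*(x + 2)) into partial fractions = 2/(11*(x + 2)) - 2/(11*(x - 9))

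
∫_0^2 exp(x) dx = -1 + exp(2)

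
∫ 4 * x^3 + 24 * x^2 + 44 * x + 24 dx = x^4 + 8*x^3 + 22*x^2 + 24*x + C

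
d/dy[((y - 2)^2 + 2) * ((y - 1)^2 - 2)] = 4*y^3 - 18*y^2 + 26*y - 8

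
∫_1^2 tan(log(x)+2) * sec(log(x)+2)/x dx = sec(log(2) + 2) - sec(2)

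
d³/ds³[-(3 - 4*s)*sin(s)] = -4*s*cos(s) - 12*sin(s) + 3*cos(s)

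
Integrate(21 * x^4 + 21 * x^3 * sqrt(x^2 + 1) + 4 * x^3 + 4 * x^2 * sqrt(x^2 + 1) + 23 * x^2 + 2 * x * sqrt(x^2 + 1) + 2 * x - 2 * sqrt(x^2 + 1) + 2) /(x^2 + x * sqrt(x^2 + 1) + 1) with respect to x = 7*x^3 + 2*x^2 + 2*x - 2*log(x + sqrt(x^2 + 1)) + C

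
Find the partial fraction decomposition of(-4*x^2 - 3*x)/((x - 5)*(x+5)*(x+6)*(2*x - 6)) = 7/(11*(x + 6)) - 17/(32*(x + 5)) + 5/(32*(x - 3)) - 23/(88*(x - 5))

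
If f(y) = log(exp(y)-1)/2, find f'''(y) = (exp(2*y) + exp(y))/(2*exp(3*y) - 6*exp(2*y) + 6*exp(y) - 2)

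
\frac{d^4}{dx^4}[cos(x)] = cos(x)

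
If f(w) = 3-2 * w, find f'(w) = -2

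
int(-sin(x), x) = cos(x) + C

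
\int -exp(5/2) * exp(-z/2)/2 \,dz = exp(5/2 - z/2) + C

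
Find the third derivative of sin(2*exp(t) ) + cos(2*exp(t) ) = 2*sqrt(2)*(-4*exp(2*t)*cos(2*exp(t) + pi/4) - 6*exp(t)*sin(2*exp(t) + pi/4) + cos(2*exp(t) + pi/4))*exp(t)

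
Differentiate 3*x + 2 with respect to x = 3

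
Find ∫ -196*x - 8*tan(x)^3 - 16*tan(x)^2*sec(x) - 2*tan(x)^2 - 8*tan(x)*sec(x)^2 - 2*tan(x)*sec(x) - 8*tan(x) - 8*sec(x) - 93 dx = 49*x - 2*(7*x + 5)^2 - 4*(tan(x) + sec(x))^2 - 2*tan(x) - 2*sec(x) + C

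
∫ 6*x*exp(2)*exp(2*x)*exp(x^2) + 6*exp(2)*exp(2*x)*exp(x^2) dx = 3*exp(x^2 + 2*x + 2) + C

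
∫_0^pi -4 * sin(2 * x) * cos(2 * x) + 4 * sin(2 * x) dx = 0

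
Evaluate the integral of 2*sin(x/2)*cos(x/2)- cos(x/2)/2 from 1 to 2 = -sin(1) - cos(2) + sin(1/2) + cos(1)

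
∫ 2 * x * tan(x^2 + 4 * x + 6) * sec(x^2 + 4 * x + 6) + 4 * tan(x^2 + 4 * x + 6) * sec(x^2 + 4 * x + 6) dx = sec((x + 2)^2 + 2) + C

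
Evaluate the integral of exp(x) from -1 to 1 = E - exp(-1)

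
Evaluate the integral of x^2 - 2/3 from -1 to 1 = -2/3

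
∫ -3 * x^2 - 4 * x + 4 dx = -x^3 - 2*x^2 + 4*x + C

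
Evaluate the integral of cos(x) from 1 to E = -sin(1) + sin(E)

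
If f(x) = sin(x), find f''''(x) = sin(x)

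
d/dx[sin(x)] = cos(x)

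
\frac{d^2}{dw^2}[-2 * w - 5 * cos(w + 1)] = 5*cos(w + 1)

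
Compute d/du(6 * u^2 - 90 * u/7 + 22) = 12*u - 90/7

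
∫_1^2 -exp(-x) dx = -exp(-1) + exp(-2)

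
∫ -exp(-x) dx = exp(-x) + C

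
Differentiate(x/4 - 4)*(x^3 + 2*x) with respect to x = x^3 - 12*x^2 + x - 8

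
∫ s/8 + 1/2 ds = s^2/16 + s/2 + C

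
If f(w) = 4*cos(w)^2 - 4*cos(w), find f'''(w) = 4*(8*cos(w) - 1)*sin(w)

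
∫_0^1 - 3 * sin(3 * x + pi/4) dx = cos(pi/4 + 3) - sqrt(2)/2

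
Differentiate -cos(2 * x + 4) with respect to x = 2*sin(2*x + 4)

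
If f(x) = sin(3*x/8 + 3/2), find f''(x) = -9*sin(3*(x + 4)/8)/64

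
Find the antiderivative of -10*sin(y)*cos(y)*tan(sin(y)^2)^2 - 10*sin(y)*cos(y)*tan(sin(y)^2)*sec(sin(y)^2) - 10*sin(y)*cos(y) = -5*tan(sin(y)^2) - 5/cos(sin(y)^2) + C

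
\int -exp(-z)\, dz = exp(-z) + C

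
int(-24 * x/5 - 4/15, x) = -12*x^2/5 - 4*x/15 + C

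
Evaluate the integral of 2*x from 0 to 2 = 4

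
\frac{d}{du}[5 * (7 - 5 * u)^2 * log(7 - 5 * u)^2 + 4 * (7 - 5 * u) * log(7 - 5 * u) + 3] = 250*u*log(7 - 5*u)^2 + 250*u*log(7 - 5*u) - 350*log(7 - 5*u)^2 - 370*log(7 - 5*u) - 20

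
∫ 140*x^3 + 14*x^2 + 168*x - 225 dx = 35*x^4 + 14*x^3/3 + 84*x^2 - 225*x + C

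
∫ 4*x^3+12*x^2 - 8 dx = x^4 + 4*x^3 - 8*x + C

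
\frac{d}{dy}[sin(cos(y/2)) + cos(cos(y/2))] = -sqrt(2)*sin(y/2)*cos(cos(y/2) + pi/4)/2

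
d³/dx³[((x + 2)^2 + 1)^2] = 24*x + 48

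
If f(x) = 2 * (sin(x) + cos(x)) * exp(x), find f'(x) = 4*exp(x)*cos(x)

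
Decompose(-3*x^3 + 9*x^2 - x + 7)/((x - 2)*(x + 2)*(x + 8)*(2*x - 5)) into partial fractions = 37/(63*(2*x - 5)) - 709/(420*(x + 8)) + 23/(72*(x + 2)) - 17/(40*(x - 2))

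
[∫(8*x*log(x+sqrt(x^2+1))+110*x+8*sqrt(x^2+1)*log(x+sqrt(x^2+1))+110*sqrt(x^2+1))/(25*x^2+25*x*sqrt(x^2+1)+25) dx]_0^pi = -36 - 2*log(pi + sqrt(1 + pi^2))/5 + 4*(log(pi + sqrt(1 + pi^2))/5 + 3)^2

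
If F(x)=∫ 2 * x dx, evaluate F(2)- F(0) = 4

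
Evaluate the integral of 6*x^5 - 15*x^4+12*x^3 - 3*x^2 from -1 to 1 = -8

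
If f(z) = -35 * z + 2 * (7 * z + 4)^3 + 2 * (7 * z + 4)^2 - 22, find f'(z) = 2058*z^2 + 2548*z + 749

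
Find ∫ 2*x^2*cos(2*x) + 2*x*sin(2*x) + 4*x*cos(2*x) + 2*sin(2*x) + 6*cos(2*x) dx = ((x + 1)^2 + 2)*sin(2*x) + C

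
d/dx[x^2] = 2*x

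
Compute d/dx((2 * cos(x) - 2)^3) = 24*(sin(x)^2 + 2*cos(x) - 2)*sin(x)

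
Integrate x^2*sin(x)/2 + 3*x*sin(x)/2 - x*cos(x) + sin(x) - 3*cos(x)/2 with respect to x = (-x^2/2 - 3*x/2 - 1)*cos(x) + C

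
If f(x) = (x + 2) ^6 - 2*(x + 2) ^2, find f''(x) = 30*x^4 + 240*x^3 + 720*x^2 + 960*x + 476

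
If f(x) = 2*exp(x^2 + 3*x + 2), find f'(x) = 4*x*exp(x^2 + 3*x + 2) + 6*exp(x^2 + 3*x + 2)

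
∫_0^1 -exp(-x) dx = -1 + exp(-1)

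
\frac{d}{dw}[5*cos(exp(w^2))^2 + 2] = -10*w*exp(w^2)*sin(2*exp(w^2))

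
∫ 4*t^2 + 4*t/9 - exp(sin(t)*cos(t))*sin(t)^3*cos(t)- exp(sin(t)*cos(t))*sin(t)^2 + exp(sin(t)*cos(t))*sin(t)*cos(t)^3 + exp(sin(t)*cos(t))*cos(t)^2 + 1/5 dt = 4*t^3/3 + 2*t^2/9 + t/5 + exp(sin(2*t)/2)*sin(2*t)/2 + C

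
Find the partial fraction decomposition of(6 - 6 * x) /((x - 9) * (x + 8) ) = -54/(17*(x + 8)) - 48/(17*(x - 9))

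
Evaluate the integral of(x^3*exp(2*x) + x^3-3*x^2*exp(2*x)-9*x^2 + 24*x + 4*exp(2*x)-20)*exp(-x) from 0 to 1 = -E + exp(-1)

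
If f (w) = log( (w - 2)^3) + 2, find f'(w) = 3/(w - 2)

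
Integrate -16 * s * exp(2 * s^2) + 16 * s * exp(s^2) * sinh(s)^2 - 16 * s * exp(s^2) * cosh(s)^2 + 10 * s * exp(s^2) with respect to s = (-4*exp(s^2) - 3)*exp(s^2) + C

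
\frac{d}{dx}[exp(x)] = exp(x)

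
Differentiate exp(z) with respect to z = exp(z)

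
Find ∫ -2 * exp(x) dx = -2*exp(x) + C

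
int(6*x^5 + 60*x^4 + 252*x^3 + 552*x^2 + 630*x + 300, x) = x^6 + 12*x^5 + 63*x^4 + 184*x^3 + 315*x^2 + 300*x + C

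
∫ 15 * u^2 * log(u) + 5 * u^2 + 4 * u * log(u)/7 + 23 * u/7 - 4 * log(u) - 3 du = u*(21*u + 2*(35*u^2 + 2*u - 28)*log(u) + 14)/14 + C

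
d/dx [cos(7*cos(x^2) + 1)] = 14*x*sin(x^2)*sin(7*cos(x^2) + 1)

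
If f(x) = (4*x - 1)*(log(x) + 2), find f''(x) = (4*x + 1)/x^2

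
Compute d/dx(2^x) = 2^x*log(2)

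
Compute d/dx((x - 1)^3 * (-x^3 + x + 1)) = -6*x^5 + 15*x^4 - 8*x^3 - 3*x^2 + 2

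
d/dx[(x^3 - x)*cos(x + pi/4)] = -x^3*sin(x + pi/4) + 3*x^2*cos(x + pi/4) + x*sin(x + pi/4) - cos(x + pi/4)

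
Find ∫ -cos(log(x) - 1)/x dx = -sin(log(x) - 1) + C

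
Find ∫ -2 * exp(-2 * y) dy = exp(-2*y) + C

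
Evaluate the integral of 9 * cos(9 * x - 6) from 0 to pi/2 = sin(6) + cos(6)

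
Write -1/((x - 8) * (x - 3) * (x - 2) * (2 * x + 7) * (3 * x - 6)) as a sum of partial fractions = -16/(108537*(2*x + 7)) - 65/(13068*(x - 2)) - 1/(198*(x - 2)^2) + 1/(195*(x - 3)) - 1/(12420*(x - 8))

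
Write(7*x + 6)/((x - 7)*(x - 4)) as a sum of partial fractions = -34/(3*(x - 4)) + 55/(3*(x - 7))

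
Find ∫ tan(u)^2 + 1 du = tan(u) + C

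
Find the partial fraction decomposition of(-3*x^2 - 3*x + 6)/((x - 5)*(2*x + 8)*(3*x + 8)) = 33/(92*(3*x + 8)) - 5/(12*(x + 4)) - 14/(69*(x - 5))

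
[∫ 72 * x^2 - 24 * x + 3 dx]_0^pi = -12*pi^2 + 3*pi + 24*pi^3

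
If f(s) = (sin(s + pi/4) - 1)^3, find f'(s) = 3*sin(s + pi/4)^2*cos(s + pi/4) - 3*cos(2*s) + 3*cos(s + pi/4)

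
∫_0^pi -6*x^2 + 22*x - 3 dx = 10 + (5 - pi)*(-pi - 2 + 2*pi^2)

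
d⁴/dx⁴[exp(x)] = exp(x)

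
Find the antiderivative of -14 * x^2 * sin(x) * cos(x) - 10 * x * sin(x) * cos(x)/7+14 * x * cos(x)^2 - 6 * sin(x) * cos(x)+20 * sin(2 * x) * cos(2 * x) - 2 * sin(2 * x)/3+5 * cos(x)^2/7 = (7*x^2 + 5*x/7 + 3)*cos(x)^2 - 5*cos(2*x)^2 + cos(2*x)/3 + C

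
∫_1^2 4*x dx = 6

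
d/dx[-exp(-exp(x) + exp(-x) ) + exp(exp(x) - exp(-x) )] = (exp(2*x) + exp(2*exp(x) - 2*exp(-x)) + exp(2*x + 2*exp(x) - 2*exp(-x)) + 1)*exp(-x - exp(x) + exp(-x))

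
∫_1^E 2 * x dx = -1 + exp(2)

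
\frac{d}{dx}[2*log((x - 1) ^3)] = 6/(x - 1)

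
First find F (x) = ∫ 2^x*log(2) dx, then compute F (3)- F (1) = 6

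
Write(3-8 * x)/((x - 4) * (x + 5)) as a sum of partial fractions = -43/(9*(x + 5)) - 29/(9*(x - 4))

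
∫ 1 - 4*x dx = -2*x^2 + x + C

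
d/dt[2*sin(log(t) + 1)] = 2*cos(log(t) + 1)/t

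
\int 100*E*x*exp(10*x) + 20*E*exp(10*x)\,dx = (10*x + 1)*exp(10*x + 1) + C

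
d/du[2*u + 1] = 2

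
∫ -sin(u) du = cos(u) + C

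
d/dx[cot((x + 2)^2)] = -2*(x + 2)/sin(x^2 + 4*x + 4)^2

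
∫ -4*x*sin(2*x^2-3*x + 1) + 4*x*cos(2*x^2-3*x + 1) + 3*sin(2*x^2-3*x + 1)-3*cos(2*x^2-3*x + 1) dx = sin(2*x^2 - 3*x + 1) + cos(2*x^2 - 3*x + 1) + C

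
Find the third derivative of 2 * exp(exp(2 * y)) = 16*exp(2*y + exp(2*y)) + 48*exp(4*y + exp(2*y)) + 16*exp(6*y + exp(2*y))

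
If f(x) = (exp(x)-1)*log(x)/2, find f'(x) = (x*exp(x)*log(x) + exp(x) - 1)/(2*x)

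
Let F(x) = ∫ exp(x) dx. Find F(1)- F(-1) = E - exp(-1)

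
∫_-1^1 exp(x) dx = E - exp(-1)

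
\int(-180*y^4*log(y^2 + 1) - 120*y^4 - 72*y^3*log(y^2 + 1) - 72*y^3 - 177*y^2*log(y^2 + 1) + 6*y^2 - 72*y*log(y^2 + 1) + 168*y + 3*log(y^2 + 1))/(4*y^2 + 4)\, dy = 3*(-20*y^3 - 12*y^2 + y + 28)*log(y^2 + 1)/4 + C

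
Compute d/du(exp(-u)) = -exp(-u)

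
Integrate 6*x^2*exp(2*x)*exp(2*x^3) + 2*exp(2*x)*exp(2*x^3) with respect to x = exp(2*x*(x^2 + 1)) + C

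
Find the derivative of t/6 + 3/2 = 1/6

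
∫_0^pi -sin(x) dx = -2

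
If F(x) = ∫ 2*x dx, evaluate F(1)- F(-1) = 0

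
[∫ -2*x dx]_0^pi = -pi^2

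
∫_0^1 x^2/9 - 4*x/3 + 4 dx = 91/27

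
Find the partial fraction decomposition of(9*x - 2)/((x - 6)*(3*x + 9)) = 29/(27*(x + 3)) + 52/(27*(x - 6))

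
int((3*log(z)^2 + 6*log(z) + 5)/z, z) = (log(z) + 1)^3 + 2*log(z) + C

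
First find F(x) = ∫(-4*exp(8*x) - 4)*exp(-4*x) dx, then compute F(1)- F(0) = -exp(4) + exp(-4)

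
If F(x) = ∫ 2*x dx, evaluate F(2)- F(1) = 3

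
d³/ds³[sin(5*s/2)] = -125*cos(5*s/2)/8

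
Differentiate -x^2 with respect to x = -2*x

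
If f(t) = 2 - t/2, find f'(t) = -1/2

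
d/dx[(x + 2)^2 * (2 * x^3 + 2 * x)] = 10*x^4 + 32*x^3 + 30*x^2 + 16*x + 8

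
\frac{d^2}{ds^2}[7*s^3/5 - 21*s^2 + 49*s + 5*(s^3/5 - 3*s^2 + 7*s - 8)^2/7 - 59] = 6*s^4/7 - 120*s^3/7 + 708*s^2/7 - 6486*s/35 + 676/7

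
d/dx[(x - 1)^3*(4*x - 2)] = 16*x^3 - 42*x^2 + 36*x - 10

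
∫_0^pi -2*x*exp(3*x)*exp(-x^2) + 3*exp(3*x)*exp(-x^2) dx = -1 + exp(-pi^2 + 3*pi)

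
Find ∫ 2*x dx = x^2 + C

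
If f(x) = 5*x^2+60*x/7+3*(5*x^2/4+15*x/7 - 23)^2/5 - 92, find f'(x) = 15*x^3/4 + 135*x^2/14 - 2621*x/49 - 354/7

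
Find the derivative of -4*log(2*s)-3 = -4/s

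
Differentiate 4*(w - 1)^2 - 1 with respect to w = 8*w - 8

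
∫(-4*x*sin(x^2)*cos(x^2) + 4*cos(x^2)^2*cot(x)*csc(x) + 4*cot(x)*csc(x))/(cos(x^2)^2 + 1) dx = log(cos(x^2)^2 + 1) - 4*csc(x) + C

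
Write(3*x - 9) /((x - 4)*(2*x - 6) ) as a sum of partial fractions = 3/(2*(x - 4))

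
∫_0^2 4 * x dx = 8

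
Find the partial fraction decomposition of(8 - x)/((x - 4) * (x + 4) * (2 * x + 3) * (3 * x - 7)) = -153/(2185*(3*x - 7)) + 76/(1265*(2*x + 3)) - 3/(190*(x + 4)) + 1/(110*(x - 4))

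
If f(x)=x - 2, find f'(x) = 1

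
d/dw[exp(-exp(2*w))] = -2*exp(2*w - exp(2*w))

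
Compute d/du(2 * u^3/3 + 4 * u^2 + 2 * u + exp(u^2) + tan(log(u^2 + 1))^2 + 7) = 2*(u^4 + u^3*exp(u^2) + 4*u^3 + 2*u^2 + u*exp(u^2) + 2*u*sin(log(u^2 + 1))/cos(log(u^2 + 1))^3 + 4*u + 1)/(u^2 + 1)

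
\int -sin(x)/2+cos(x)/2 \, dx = sqrt(2)*sin(x + pi/4)/2 + C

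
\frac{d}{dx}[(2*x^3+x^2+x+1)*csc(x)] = (-2*x^3*cos(x)/sin(x) + 6*x^2 - x^2*cos(x)/sin(x) + 2*x - x*cos(x)/sin(x) + 1 - cos(x)/sin(x))/sin(x)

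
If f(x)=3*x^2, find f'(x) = 6*x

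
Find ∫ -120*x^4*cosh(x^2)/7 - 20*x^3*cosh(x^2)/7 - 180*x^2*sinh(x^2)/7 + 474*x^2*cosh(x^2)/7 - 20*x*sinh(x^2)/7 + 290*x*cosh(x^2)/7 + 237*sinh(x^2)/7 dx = (3*x + 5)*(-20*x^2 + 30*x + 29)*sinh(x^2)/7 + C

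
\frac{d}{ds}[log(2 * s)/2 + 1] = 1/(2*s)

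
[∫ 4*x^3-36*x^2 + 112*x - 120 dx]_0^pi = -100 + ((-3 + pi)^2 + 1)^2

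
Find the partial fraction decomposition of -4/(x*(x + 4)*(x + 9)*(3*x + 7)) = 27/(175*(3*x + 7)) + 1/(225*(x + 9)) - 1/(25*(x + 4)) - 1/(63*x)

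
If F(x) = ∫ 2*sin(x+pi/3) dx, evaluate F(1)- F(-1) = 2*sqrt(3)*sin(1)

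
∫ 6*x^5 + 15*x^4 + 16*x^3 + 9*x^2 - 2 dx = x^6 + 3*x^5 + 4*x^4 + 3*x^3 - 2*x + C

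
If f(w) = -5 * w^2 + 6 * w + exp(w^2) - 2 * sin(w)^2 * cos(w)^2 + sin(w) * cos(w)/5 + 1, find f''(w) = 4*w^2*exp(w^2) - 8*(1 - cos(2*w))^2 + 2*exp(w^2) - 2*sin(2*w)/5 - 16*cos(2*w) + 2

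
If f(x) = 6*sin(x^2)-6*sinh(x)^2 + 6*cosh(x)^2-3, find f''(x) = -24*x^2*sin(x^2) + 12*cos(x^2)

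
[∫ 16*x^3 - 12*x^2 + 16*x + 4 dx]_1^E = -12 + 4*E*(-exp(2) + 1 + 2*E + exp(3))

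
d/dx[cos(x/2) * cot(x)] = -sin(x/2)/(2*tan(x)) - cos(x/2)/sin(x)^2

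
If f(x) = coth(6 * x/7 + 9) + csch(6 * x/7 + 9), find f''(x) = (72*cosh(6*x/7 + 9) + 18*cosh(12*x/7 + 18) + 54)/(49*sinh(6*x/7 + 9)^3)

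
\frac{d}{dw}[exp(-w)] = -exp(-w)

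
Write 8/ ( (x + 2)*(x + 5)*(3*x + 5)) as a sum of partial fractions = 36/(5*(3*x + 5)) + 4/(15*(x + 5)) - 8/(3*(x + 2))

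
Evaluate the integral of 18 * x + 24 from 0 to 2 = 84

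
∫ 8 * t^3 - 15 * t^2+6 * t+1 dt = 2*t^4 - 5*t^3 + 3*t^2 + t + C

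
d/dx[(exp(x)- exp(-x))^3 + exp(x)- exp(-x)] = (3*exp(6*x) - 2*exp(4*x) - 2*exp(2*x) + 3)*exp(-3*x)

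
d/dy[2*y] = 2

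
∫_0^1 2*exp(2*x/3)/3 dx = -1 + exp(2/3)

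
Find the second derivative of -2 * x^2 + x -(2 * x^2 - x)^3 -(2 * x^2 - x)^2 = -240*x^4 + 240*x^3 - 120*x^2 + 30*x - 6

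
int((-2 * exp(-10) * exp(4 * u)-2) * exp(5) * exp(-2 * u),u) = -2*sinh(2*u - 5) + C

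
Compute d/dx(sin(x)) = cos(x)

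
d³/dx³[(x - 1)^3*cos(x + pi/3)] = x^3*sin(x + pi/3) - 3*x^2*sin(x + pi/3) - 9*x^2*cos(x + pi/3) - 15*x*sin(x + pi/3) + 18*x*cos(x + pi/3) + 17*sin(x + pi/3) - 3*cos(x + pi/3)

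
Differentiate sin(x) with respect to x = cos(x)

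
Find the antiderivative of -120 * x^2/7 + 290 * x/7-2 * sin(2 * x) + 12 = -40*x^3/7 + 145*x^2/7 + 12*x + cos(2*x) + C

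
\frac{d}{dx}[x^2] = 2*x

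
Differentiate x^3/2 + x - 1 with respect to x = 3*x^2/2 + 1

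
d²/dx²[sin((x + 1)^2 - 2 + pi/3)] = -4*x^2*sin(x^2 + 2*x - 1 + pi/3) - 8*x*sin(x^2 + 2*x - 1 + pi/3) - 4*sin(x^2 + 2*x - 1 + pi/3) + 2*cos(x^2 + 2*x - 1 + pi/3)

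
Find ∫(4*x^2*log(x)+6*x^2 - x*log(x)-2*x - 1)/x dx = -(log(x) + 1)*(-2*x^2 + x + 1) + C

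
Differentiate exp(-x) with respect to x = -exp(-x)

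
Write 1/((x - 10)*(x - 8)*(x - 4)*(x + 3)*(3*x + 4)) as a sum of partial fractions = -81/(76160*(3*x + 4)) + 1/(5005*(x + 3)) + 1/(2688*(x - 4)) - 1/(2464*(x - 8)) + 1/(5304*(x - 10))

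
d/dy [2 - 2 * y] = -2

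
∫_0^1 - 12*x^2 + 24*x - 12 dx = -4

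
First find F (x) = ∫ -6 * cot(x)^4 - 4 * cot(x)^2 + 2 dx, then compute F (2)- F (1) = -2*cot(1)^3 + 2*cot(2)^3 - 2*cot(2) + 2*cot(1)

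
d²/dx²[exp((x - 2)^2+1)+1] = 4*x^2*exp(x^2 - 4*x + 5) - 16*x*exp(x^2 - 4*x + 5) + 18*exp(x^2 - 4*x + 5)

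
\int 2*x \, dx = x^2 + C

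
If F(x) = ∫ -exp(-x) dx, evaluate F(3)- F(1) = -exp(-1) + exp(-3)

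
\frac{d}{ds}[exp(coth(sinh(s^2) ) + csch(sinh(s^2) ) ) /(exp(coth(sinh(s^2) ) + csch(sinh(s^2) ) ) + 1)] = -2*s*(cosh(sinh(s^2)) + 1)*exp(-1/sinh(sinh(s^2)))*exp(-1/tanh(sinh(s^2)))*cosh(s^2)/((1 + exp(-1/sinh(sinh(s^2)))*exp(-1/tanh(sinh(s^2))))^2*sinh(sinh(s^2))^2)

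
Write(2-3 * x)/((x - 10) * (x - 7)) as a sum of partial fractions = 19/(3*(x - 7)) - 28/(3*(x - 10))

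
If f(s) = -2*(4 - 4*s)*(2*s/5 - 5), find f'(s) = 32*s/5 - 216/5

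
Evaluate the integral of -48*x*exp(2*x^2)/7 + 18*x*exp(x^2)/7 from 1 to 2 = -12*exp(8)/7 - 9*E/7 + 12*exp(2)/7 + 9*exp(4)/7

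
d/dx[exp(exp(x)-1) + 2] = exp(x + exp(x) - 1)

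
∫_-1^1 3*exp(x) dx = -3*exp(-1) + 3*E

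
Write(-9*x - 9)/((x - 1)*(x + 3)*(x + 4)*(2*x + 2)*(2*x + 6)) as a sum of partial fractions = 9/(20*(x + 4)) - 27/(64*(x + 3)) + 9/(16*(x + 3)^2) - 9/(320*(x - 1))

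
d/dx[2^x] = 2^x*log(2)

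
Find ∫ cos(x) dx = sin(x) + C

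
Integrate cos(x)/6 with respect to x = sin(x)/6 + C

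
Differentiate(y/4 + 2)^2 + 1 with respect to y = y/8 + 1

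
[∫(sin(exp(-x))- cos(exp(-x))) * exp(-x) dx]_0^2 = sqrt(2)*(-sin(pi/4 + 1) + sin(exp(-2) + pi/4))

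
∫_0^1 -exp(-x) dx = -1 + exp(-1)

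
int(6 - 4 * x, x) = -2*x^2 + 6*x + C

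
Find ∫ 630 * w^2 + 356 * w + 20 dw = 210*w^3 + 178*w^2 + 20*w + C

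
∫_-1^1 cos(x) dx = 2*sin(1)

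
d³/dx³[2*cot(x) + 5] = -12*cot(x)^4 - 16*cot(x)^2 - 4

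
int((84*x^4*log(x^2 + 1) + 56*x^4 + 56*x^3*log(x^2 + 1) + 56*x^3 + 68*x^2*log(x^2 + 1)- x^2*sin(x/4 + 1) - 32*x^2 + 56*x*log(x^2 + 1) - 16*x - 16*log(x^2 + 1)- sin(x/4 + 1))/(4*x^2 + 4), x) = (7*x^3 + 7*x^2 - 4*x - 2)*log(x^2 + 1) + cos(x/4 + 1) + C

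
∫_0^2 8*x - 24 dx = -32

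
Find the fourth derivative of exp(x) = exp(x)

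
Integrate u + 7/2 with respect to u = u^2/2 + 7*u/2 + C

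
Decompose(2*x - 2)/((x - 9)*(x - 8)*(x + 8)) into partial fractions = -9/(136*(x + 8)) - 7/(8*(x - 8)) + 16/(17*(x - 9))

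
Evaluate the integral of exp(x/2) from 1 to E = -2*exp(1/2) + 2*exp(E/2)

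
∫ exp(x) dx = exp(x) + C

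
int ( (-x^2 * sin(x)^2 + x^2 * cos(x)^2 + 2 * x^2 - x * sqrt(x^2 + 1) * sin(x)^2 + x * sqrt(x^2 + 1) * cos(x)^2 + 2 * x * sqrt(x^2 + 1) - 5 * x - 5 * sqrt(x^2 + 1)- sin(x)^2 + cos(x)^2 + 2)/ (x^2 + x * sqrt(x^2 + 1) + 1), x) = 2*x - 5*log(x + sqrt(x^2 + 1)) + sin(2*x)/2 + C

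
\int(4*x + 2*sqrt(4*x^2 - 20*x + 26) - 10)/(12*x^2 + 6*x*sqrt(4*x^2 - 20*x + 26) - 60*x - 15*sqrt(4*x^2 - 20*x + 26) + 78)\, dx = log(2*x + sqrt((2*x - 5)^2 + 1) - 5)/3 + C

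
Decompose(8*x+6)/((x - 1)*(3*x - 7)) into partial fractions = 37/(2*(3*x - 7)) - 7/(2*(x - 1))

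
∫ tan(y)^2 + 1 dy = tan(y) + C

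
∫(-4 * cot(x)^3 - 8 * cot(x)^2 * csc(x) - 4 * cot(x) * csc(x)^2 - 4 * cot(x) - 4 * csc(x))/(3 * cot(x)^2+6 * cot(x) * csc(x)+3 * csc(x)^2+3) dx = 2*log((cot(x) + csc(x))^2 + 1)/3 + C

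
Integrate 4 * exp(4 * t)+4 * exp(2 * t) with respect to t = (exp(2*t) + 1)^2 + C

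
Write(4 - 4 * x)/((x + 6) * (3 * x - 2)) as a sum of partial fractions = 1/(5*(3*x - 2)) - 7/(5*(x + 6))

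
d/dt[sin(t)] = cos(t)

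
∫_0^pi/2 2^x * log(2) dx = -1 + 2^(pi/2)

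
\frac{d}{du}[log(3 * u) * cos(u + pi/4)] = (-u*log(u)*sin(u + pi/4) - u*log(3)*sin(u + pi/4) + cos(u + pi/4))/u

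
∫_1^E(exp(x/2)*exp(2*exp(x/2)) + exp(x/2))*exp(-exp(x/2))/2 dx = -exp(exp(1/2)) - exp(-exp(E/2)) + exp(-exp(1/2)) + exp(exp(E/2))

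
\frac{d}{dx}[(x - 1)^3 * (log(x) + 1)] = (3*x^3*log(x) + 4*x^3 - 6*x^2*log(x) - 9*x^2 + 3*x*log(x) + 6*x - 1)/x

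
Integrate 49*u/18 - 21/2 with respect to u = 49*u^2/36 - 21*u/2 + C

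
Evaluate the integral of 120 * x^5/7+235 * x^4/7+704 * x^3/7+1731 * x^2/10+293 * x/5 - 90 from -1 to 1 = -1791/35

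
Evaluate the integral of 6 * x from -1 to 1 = 0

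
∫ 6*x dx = 3*x^2 + C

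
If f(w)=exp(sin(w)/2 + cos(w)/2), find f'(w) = sqrt(2)*exp(sin(w)/2)*exp(cos(w)/2)*cos(w + pi/4)/2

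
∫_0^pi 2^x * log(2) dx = -1 + 2^pi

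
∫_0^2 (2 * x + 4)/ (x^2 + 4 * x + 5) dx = -log(5) + log(17)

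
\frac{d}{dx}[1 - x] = -1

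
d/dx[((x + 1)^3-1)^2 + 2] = 6*x^5 + 30*x^4 + 60*x^3 + 54*x^2 + 18*x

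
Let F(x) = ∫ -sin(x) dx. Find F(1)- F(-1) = 0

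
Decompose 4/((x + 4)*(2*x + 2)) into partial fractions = -2/(3*(x + 4)) + 2/(3*(x + 1))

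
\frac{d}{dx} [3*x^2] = 6*x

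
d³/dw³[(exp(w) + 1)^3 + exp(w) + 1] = 27*exp(3*w) + 24*exp(2*w) + 4*exp(w)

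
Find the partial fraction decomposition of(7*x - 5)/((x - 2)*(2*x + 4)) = 19/(8*(x + 2)) + 9/(8*(x - 2))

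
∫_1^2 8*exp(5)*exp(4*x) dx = -2*exp(9) + 2*exp(13)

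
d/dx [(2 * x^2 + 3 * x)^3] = 48*x^5 + 180*x^4 + 216*x^3 + 81*x^2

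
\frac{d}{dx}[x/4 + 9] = 1/4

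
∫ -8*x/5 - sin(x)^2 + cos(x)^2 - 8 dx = -4*x^2/5 - 8*x + sin(2*x)/2 + C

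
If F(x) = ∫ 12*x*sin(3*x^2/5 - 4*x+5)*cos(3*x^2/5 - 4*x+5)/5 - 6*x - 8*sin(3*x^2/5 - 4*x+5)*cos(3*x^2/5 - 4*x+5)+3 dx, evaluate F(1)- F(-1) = cos(96/5)/2 - cos(16/5)/2 + 6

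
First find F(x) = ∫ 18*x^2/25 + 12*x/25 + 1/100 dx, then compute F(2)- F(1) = 241/100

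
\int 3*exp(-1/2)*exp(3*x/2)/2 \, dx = exp(3*x/2 - 1/2) + C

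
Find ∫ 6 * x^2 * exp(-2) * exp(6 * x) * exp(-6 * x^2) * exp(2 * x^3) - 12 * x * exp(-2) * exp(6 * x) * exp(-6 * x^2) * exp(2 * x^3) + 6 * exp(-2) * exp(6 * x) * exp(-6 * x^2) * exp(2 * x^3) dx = exp(2*(x - 1)^3) + C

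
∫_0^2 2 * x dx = 4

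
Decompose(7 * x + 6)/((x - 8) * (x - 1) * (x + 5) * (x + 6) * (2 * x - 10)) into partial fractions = -9/(539*(x + 6)) + 29/(1560*(x + 5)) + 13/(2352*(x - 1)) - 41/(2640*(x - 5)) + 31/(3822*(x - 8))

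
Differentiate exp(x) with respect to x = exp(x)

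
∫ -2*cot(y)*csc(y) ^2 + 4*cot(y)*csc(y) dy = (csc(y) - 2)^2 + C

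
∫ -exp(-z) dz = exp(-z) + C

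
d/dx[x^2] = 2*x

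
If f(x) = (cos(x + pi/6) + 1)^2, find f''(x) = sqrt(3)*sin(2*x) - cos(2*x) - 2*cos(x + pi/6)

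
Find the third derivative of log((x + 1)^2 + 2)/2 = (2*x^3 + 6*x^2 - 6*x - 10)/(x^6 + 6*x^5 + 21*x^4 + 44*x^3 + 63*x^2 + 54*x + 27)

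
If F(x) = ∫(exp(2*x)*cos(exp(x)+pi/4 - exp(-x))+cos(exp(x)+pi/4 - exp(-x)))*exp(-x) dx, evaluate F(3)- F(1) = -sin(-exp(-1) + pi/4 + E) + sin(-exp(-3) + pi/4 + exp(3))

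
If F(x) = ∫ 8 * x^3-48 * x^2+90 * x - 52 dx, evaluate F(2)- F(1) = 1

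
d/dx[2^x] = 2^x*log(2)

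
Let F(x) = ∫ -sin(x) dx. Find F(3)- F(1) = cos(3) - cos(1)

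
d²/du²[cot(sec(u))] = (1 - 2/cos(u)^2 - 2*cos(1/cos(u))/(sin(1/cos(u))*cos(u)) + 2*cos(1/cos(u))/(sin(1/cos(u))*cos(u)^3))/(sin(1/cos(u))^2*cos(u))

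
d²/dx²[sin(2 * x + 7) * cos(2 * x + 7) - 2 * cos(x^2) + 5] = 8*x^2*cos(x^2) + 4*sin(x^2) - 8*sin(4*x + 14)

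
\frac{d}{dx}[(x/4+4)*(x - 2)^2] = 3*x^2/4 + 6*x - 15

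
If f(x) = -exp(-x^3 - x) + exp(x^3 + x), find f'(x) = (3*x^2*exp(2*x^3 + 2*x) + 3*x^2 + exp(2*x^3 + 2*x) + 1)*exp(-x^3 - x)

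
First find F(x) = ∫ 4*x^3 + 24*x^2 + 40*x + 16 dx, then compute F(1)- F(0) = 45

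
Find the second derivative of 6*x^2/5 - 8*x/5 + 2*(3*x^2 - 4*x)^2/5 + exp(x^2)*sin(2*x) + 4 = 4*x^2*exp(x^2)*sin(2*x) + 216*x^2/5 + 8*x*exp(x^2)*cos(2*x) - 288*x/5 - 2*exp(x^2)*sin(2*x) + 76/5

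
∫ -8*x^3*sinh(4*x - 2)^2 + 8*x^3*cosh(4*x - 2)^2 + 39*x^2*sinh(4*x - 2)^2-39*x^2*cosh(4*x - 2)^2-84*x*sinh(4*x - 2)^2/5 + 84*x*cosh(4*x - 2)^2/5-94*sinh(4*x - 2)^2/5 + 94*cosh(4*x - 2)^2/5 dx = 2*x^4 - 13*x^3 + 42*x^2/5 + 94*x/5 + C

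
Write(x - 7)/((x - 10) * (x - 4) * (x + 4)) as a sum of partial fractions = -11/(112*(x + 4)) + 1/(16*(x - 4)) + 1/(28*(x - 10))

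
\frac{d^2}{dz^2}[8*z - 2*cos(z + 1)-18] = 2*cos(z + 1)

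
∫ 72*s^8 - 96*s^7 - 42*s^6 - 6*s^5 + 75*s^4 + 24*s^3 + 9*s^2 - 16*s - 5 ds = 8*s^9 - 12*s^8 - 6*s^7 - s^6 + 15*s^5 + 6*s^4 + 3*s^3 - 8*s^2 - 5*s + C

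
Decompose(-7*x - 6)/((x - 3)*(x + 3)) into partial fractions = -5/(2*(x + 3)) - 9/(2*(x - 3))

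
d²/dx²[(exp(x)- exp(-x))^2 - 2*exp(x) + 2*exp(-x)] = (4*exp(4*x) - 2*exp(3*x) + 2*exp(x) + 4)*exp(-2*x)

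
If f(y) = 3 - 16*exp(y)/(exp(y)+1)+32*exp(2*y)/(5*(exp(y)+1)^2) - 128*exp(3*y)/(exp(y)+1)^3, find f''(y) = (1936*exp(4*y) - 5616*exp(3*y) + 48*exp(2*y) - 80*exp(y))/(5*exp(5*y) + 25*exp(4*y) + 50*exp(3*y) + 50*exp(2*y) + 25*exp(y) + 5)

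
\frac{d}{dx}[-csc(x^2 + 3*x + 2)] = (2*x + 3)*cos(x^2 + 3*x + 2)/sin(x^2 + 3*x + 2)^2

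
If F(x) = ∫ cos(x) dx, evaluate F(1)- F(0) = sin(1)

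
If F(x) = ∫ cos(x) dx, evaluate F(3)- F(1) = -sin(1) + sin(3)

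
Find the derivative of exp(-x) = -exp(-x)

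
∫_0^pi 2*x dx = pi^2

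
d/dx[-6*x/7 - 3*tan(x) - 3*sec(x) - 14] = -3*tan(x)^2 - 3*tan(x)*sec(x) - 27/7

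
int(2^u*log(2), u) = 2^u + C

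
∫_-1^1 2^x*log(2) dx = 3/2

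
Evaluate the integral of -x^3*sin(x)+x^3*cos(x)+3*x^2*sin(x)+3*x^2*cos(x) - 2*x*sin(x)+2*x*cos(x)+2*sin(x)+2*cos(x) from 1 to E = (2*E + exp(3))*(cos(E) + sin(E)) - 3*sin(1) - 3*cos(1)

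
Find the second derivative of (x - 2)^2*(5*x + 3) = 30*x - 34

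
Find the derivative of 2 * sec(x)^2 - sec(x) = (-1 + 4/cos(x))*sin(x)/cos(x)^2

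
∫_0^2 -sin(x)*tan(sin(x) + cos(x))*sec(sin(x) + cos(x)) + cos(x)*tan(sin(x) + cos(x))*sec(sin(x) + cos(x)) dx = -sec(1) + sec(cos(2) + sin(2))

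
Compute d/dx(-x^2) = -2*x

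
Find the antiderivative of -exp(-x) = exp(-x) + C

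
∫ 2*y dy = y^2 + C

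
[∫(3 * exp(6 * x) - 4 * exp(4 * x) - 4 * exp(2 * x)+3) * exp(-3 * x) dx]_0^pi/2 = -exp(pi/2) + exp(-pi/2) + (-exp(-pi/2) + exp(pi/2))^3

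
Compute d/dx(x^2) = 2*x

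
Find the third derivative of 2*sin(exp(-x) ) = 2*(-exp(2*x)*cos(exp(-x)) + 3*exp(x)*sin(exp(-x)) + cos(exp(-x)))*exp(-3*x)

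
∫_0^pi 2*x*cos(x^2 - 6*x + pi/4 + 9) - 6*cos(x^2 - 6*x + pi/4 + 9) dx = -sin(pi/4 + 9) + sin(pi/4 + 9 + pi^2)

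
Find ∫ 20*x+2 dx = 10*x^2 + 2*x + C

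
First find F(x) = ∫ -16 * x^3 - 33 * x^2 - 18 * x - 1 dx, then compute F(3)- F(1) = -680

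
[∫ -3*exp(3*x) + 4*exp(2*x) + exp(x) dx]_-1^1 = -(-1 + E)^3 - (-1 + E)^2 - 2*exp(-1) + (-1 + exp(-1))^3 + (-1 + exp(-1))^2 + 2*E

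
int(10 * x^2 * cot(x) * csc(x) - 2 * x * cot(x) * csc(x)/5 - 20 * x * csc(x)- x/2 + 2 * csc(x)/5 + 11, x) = -2*x*(25*x - 1)*csc(x)/5 + x - (x - 20)^2/4 + C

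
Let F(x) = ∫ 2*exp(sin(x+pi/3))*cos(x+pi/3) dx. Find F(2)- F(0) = -2*exp(sqrt(3)/2) + 2*exp(sin(pi/3 + 2))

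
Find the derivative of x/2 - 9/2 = 1/2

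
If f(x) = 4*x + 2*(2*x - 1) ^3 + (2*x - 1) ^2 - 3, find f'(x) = 48*x^2 - 40*x + 12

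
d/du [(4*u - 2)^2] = 32*u - 16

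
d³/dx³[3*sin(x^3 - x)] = -81*x^6*cos(x^3 - x) + 81*x^4*cos(x^3 - x) - 162*x^3*sin(x^3 - x) - 27*x^2*cos(x^3 - x) + 54*x*sin(x^3 - x) + 21*cos(x^3 - x)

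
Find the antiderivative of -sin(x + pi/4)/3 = cos(x + pi/4)/3 + C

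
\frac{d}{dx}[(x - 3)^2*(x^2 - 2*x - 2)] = 4*x^3 - 24*x^2 + 38*x - 6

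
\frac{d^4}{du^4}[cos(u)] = cos(u)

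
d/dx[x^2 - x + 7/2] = 2*x - 1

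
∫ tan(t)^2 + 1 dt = tan(t) + C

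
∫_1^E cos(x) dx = -sin(1) + sin(E)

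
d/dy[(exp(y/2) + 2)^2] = 2*exp(y/2) + exp(y)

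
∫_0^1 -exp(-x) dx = -1 + exp(-1)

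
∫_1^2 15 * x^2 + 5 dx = 40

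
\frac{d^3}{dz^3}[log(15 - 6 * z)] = 16/(8*z^3 - 60*z^2 + 150*z - 125)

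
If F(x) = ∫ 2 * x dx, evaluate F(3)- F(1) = 8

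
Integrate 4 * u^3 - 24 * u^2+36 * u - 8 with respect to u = u^4 - 8*u^3 + 18*u^2 - 8*u + C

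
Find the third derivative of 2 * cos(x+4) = 2*sin(x + 4)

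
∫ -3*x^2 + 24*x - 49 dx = -x^3 + 12*x^2 - 49*x + C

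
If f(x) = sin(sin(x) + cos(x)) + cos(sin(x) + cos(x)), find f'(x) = 2*cos(x + pi/4)*cos(sqrt(2)*sin(x + pi/4) + pi/4)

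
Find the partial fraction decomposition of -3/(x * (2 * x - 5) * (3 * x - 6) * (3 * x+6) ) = -8/(135*(2*x - 5)) + 1/(216*(x + 2)) + 1/(24*(x - 2)) - 1/(60*x)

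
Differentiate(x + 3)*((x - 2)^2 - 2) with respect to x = 3*x^2 - 2*x - 10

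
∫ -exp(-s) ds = exp(-s) + C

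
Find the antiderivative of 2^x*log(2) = 2^x + C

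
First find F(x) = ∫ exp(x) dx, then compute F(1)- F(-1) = E - exp(-1)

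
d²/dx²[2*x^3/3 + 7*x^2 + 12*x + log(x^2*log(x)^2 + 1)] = (4*x^5*log(x)^4 + 14*x^4*log(x)^4 + 8*x^3*log(x)^2 - 2*x^2*log(x)^4 - 2*x^2*log(x)^3 + 26*x^2*log(x)^2 + 4*x + 2*log(x)^2 + 6*log(x) + 16)/(x^4*log(x)^4 + 2*x^2*log(x)^2 + 1)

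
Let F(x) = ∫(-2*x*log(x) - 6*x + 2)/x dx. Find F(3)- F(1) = -8 - 4*log(3)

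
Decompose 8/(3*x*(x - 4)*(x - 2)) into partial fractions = -2/(3*(x - 2)) + 1/(3*(x - 4)) + 1/(3*x)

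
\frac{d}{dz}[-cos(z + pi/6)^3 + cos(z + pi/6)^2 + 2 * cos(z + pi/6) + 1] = 3*sin(z + pi/6)*cos(z + pi/6)^2 - 2*sin(z + pi/6) - sin(2*z + pi/3)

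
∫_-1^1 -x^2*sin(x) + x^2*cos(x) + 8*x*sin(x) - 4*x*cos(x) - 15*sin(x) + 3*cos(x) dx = -12*cos(1) + 20*sin(1)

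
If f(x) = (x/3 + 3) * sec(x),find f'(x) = x*tan(x)*sec(x)/3 + 3*tan(x)*sec(x) + sec(x)/3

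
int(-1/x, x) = -log(x) + C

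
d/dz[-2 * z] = -2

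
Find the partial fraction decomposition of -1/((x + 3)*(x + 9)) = 1/(6*(x + 9)) - 1/(6*(x + 3))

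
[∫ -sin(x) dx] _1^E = cos(E) - cos(1)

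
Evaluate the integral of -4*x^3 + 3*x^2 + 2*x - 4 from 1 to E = (1 + (-1 + E)^2)*(-exp(2) - E + 1) + 1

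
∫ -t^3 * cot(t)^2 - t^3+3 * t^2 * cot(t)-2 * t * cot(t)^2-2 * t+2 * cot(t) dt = t*(t^2 + 2)*cot(t) + C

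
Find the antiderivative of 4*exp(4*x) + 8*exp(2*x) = (exp(2*x) + 2)^2 + C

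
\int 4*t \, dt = 2*t^2 + C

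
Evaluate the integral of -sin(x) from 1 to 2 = -cos(1) + cos(2)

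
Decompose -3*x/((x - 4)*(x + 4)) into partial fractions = -3/(2*(x + 4)) - 3/(2*(x - 4))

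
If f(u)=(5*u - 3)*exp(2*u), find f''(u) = 20*u*exp(2*u) + 8*exp(2*u)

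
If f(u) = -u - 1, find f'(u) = -1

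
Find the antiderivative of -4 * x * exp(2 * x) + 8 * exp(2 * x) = (5 - 2*x)*exp(2*x) + C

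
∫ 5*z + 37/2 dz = 5*z^2/2 + 37*z/2 + C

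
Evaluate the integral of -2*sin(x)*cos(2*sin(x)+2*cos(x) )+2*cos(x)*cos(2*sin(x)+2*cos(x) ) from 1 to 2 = -sin(2*cos(1) + 2*sin(1)) + sin(2*cos(2) + 2*sin(2))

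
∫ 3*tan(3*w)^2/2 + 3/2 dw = tan(3*w)/2 + C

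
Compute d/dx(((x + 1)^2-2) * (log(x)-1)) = (2*x^2*log(x) - x^2 + 2*x*log(x) - 1)/x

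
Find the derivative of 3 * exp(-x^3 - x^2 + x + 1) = (-9*x^2 - 6*x + 3)*exp(-x^3 - x^2 + x + 1)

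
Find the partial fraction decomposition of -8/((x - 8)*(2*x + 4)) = 2/(5*(x + 2)) - 2/(5*(x - 8))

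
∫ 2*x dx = x^2 + C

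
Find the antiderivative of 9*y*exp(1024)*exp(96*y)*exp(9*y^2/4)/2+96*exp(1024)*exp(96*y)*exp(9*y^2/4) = exp((3*y + 64)^2/4) + C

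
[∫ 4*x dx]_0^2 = 8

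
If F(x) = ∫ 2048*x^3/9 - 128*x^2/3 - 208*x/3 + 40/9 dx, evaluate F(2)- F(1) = 5888/9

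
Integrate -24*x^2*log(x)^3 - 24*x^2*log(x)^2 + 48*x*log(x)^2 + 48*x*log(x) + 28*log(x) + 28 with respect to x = 4*x*(-2*x^2*log(x)^2 + 6*x*log(x) + 7)*log(x) + C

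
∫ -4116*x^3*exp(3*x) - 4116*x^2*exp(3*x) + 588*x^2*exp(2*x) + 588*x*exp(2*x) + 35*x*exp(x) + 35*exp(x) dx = 7*x*(-196*x^2*exp(2*x) + 42*x*exp(x) + 5)*exp(x) + C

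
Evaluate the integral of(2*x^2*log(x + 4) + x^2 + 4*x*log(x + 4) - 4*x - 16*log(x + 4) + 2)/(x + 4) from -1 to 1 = -7*log(3) - log(5)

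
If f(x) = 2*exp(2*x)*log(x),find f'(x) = (4*x*exp(2*x)*log(x) + 2*exp(2*x))/x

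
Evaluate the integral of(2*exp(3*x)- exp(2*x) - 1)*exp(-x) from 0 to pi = (-1 + exp(pi))*(-exp(-pi) + exp(pi))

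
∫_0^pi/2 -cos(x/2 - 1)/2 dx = -sin(1) - cos(pi/4 + 1)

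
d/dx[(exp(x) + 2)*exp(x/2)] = 3*exp(3*x/2)/2 + exp(x/2)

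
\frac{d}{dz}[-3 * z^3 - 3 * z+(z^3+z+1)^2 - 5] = 6*z^5 + 8*z^3 - 3*z^2 + 2*z - 1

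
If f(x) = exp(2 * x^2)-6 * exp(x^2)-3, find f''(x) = 16*x^2*exp(2*x^2) - 24*x^2*exp(x^2) + 4*exp(2*x^2) - 12*exp(x^2)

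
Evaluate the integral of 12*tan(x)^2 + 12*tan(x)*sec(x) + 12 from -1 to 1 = 24*tan(1)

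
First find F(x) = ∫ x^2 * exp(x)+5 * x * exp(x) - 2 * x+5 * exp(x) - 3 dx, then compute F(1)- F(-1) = -6 + 6*E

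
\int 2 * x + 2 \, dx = x^2 + 2*x + C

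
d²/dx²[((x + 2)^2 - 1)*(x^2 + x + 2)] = 12*x^2 + 30*x + 18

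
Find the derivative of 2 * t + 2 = 2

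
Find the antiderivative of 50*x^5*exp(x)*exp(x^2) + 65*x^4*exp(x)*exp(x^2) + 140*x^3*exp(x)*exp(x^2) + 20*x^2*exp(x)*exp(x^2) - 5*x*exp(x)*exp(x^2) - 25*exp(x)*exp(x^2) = 5*x*(5*x^3 + 4*x^2 + 2*x - 5)*exp(x*(x + 1)) + C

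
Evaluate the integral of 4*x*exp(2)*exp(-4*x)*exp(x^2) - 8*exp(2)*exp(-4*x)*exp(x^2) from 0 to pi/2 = -2*exp(2) + 2*exp(-2 + (-2 + pi/2)^2)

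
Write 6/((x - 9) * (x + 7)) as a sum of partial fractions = -3/(8*(x + 7)) + 3/(8*(x - 9))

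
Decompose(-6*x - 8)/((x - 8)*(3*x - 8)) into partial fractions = 9/(2*(3*x - 8)) - 7/(2*(x - 8))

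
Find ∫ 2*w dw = w^2 + C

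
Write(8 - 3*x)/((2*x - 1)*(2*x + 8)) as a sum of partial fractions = 13/(18*(2*x - 1)) - 10/(9*(x + 4))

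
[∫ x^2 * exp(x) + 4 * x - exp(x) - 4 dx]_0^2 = -1 + exp(2)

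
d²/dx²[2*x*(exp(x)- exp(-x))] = (2*x*exp(2*x) - 2*x + 4*exp(2*x) + 4)*exp(-x)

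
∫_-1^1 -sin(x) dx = 0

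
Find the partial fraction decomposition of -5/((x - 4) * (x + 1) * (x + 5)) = -5/(36*(x + 5)) + 1/(4*(x + 1)) - 1/(9*(x - 4))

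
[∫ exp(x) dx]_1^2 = -E + exp(2)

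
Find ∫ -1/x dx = -log(3*x) + C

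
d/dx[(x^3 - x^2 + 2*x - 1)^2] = 6*x^5 - 10*x^4 + 20*x^3 - 18*x^2 + 12*x - 4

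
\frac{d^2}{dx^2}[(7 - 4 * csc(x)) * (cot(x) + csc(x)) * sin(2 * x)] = -8*sin(x) - 28*cos(x)^2 - 14*cos(x) + 56 + 8/sin(x) + 28*cos(x)^4/sin(x)^2 - 28/sin(x)^2 - 16*cos(x)/sin(x)^3 - 16/sin(x)^3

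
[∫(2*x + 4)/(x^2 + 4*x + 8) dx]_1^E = -log(13) + log(4 + (2 + E)^2)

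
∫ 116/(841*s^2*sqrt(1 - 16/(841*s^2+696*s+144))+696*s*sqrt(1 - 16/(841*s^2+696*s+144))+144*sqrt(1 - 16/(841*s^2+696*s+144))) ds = asec(29*s/4 + 3) + C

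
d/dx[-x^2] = -2*x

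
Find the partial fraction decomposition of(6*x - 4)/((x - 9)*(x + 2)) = 16/(11*(x + 2)) + 50/(11*(x - 9))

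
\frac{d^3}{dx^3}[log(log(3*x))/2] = (2*log(x)^2 + 3*log(x) + 4*log(3)*log(x) + 2 + 2*log(3)^2 + 3*log(3))/(2*x^3*log(x)^3 + 6*x^3*log(3)*log(x)^2 + 6*x^3*log(3)^2*log(x) + 2*x^3*log(3)^3)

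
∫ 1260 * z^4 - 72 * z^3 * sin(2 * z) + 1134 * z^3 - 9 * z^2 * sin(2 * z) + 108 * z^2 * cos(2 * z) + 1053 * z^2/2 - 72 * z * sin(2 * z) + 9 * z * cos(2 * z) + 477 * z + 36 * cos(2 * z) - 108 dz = 9*z*(8*z^2 + z + 8)*(7*z^2 + 7*z + cos(2*z) - 3)/2 + C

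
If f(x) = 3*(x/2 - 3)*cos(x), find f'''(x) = 3*x*sin(x)/2 - 9*sin(x) - 9*cos(x)/2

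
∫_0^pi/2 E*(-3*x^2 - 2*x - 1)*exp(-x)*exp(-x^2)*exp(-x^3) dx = -E + exp(-pi^3/8 - pi^2/4 - pi/2 + 1)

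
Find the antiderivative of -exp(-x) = exp(-x) + C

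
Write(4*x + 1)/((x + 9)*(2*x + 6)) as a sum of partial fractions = 35/(12*(x + 9)) - 11/(12*(x + 3))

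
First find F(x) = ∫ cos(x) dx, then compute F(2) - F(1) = -sin(1) + sin(2)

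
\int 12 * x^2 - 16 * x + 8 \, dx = 4*x^3 - 8*x^2 + 8*x + C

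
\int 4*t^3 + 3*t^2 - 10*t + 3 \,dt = t^4 + t^3 - 5*t^2 + 3*t + C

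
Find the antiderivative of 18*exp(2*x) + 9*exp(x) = 9*(exp(x) + 1)*exp(x) + C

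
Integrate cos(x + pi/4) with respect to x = sin(x + pi/4) + C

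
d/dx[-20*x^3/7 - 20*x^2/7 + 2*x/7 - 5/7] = -60*x^2/7 - 40*x/7 + 2/7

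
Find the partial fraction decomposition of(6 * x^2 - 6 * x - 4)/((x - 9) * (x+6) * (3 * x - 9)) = 248/(405*(x + 6)) - 16/(81*(x - 3)) + 214/(135*(x - 9))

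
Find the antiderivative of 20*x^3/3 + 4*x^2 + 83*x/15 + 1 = 5*x^4/3 + 4*x^3/3 + 83*x^2/30 + x + C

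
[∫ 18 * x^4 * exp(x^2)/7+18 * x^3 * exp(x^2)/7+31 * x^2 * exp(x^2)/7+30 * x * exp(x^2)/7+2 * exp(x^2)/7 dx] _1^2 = -26*E/7 + 118*exp(4)/7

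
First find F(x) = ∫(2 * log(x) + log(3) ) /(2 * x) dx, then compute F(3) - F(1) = log(3)^2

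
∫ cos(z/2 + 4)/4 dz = sin(z/2 + 4)/2 + C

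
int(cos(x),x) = sin(x) + C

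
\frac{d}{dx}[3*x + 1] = 3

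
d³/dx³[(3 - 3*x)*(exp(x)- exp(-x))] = (-3*x*exp(2*x) - 3*x - 6*exp(2*x) + 12)*exp(-x)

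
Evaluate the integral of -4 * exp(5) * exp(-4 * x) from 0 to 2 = -exp(5) + exp(-3)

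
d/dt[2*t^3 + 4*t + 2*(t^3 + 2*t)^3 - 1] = 18*t^8 + 84*t^6 + 120*t^4 + 54*t^2 + 4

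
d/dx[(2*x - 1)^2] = 8*x - 4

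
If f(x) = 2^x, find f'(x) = 2^x*log(2)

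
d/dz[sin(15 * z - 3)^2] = 15*sin(30*z - 6)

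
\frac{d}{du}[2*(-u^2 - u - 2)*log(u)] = (-4*u^2*log(u) - 2*u^2 - 2*u*log(u) - 2*u - 4)/u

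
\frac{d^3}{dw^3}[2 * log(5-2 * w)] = 32/(8*w^3 - 60*w^2 + 150*w - 125)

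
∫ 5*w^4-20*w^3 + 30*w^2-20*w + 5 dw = w^5 - 5*w^4 + 10*w^3 - 10*w^2 + 5*w + C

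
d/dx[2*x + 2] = 2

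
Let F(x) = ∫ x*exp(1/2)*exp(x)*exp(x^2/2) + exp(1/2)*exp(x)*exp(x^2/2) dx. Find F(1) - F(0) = -exp(1/2) + exp(2)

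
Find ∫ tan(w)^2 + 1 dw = tan(w) + C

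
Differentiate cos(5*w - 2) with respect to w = -5*sin(5*w - 2)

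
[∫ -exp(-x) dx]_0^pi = -1 + exp(-pi)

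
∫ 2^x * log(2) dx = 2^x + C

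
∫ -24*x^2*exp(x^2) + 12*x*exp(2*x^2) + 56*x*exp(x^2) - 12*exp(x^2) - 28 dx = (3*exp(x^2) + 7)*(-4*x + exp(x^2) + 7) + C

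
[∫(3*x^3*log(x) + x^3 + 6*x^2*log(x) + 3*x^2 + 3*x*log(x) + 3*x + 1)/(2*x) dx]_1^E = (1 + E)^3/2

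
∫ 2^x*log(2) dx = 2^x + C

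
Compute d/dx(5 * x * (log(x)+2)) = 5*log(x) + 15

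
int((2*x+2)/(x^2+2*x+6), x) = log(x^2 + 2*x + 6) + C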